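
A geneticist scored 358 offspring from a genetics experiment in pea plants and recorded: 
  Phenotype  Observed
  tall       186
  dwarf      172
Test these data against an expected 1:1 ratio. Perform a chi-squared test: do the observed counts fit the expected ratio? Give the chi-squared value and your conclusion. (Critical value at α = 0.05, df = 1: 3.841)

0.547; consistent

The 1:1 ratio has 2 parts, so with N = 358 the expected counts are:
  tall: 358 × 1/2 = 179
  dwarf: 358 × 1/2 = 179
χ² = Σ (O − E)² / E
  tall: (186 − 179)² / 179 = 0.2737
  dwarf: (172 − 179)² / 179 = 0.2737
χ² = 0.2737 + 0.2737 = 0.5474 ≈ 0.547
Degrees of freedom = 2 − 1 = 1; critical value at α = 0.05 is 3.841.
Since 0.547 < 3.841, we fail to reject the null hypothesis — the data are consistent with the 1:1 ratio.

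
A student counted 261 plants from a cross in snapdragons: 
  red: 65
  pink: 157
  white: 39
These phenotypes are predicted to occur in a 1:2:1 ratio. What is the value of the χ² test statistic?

15.943

Total ratio parts = 4. Expected numbers out of 261:
  red: 261 × 1/4 = 65.25
  pink: 261 × 2/4 = 130.5
  white: 261 × 1/4 = 65.25
χ² = Σ (O − E)² / E
  red: (65 − 65.25)² / 65.25 = 0.0010
  pink: (157 − 130.5)² / 130.5 = 5.3812
  white: (39 − 65.25)² / 65.25 = 10.5603
χ² = 0.0010 + 5.3812 + 10.5603 = 15.9425 ≈ 15.943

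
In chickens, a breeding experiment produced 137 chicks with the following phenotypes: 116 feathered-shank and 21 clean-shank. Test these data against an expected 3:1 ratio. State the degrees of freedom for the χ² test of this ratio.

1

A goodness-of-fit test with 2 phenotype classes has df = 2 − 1 = 1.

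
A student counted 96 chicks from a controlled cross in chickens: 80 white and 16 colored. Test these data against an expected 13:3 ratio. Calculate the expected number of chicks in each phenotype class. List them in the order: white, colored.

Under the 13:3 hypothesis (Σ ratio = 16, N = 96):
  white: 96 × 13/16 = 78
  colored: 96 × 3/16 = 18

78, 18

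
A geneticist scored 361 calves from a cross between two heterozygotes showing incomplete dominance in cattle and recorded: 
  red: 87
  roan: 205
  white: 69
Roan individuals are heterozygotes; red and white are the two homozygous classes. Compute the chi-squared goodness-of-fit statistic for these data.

With incomplete dominance, a heterozygote × heterozygote cross gives a 1:2:1 phenotypic ratio.
The 1:2:1 ratio has 4 parts, so with N = 361 the expected counts are:
  red: 361 × 1/4 = 90.25
  roan: 361 × 2/4 = 180.5
  white: 361 × 1/4 = 90.25
χ² = Σ (O − E)² / E
  red: (87 − 90.25)² / 90.25 = 0.1170
  roan: (205 − 180.5)² / 180.5 = 3.3255
  white: (69 − 90.25)² / 90.25 = 5.0035
χ² = 0.1170 + 3.3255 + 5.0035 = 8.446

8.446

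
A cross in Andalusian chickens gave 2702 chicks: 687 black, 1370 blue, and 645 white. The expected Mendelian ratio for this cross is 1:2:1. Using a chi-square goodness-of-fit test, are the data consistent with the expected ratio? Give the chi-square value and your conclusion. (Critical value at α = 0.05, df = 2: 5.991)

1.840; consistent

Expected counts for N = 2702 under a 1:2:1 ratio (total parts = 4):
  black: 2702 × 1/4 = 675.5
  blue: 2702 × 2/4 = 1351
  white: 2702 × 1/4 = 675.5
χ² = Σ (O − E)² / E
  black: (687 − 675.5)² / 675.5 = 0.1958
  blue: (1370 − 1351)² / 1351 = 0.2672
  white: (645 − 675.5)² / 675.5 = 1.3771
χ² = 0.1958 + 0.2672 + 1.3771 = 1.8401 ≈ 1.840
Degrees of freedom = 3 − 1 = 2; critical value at α = 0.05 is 5.991.
Since 1.840 < 5.991, we fail to reject the null hypothesis — the data are consistent with the 1:2:1 ratio.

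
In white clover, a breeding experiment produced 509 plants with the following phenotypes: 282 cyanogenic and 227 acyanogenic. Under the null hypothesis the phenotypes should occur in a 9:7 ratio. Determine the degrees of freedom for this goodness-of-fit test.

A goodness-of-fit test with 2 phenotype classes has df = 2 − 1 = 1.

1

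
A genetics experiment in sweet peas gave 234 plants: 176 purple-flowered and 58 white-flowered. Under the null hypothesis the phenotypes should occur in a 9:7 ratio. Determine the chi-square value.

34.195

Total ratio parts = 16. Expected numbers out of 234:
  purple-flowered: 234 × 9/16 = 131.625
  white-flowered: 234 × 7/16 = 102.375
χ² = Σ (O − E)² / E
  purple-flowered: (176 − 131.625)² / 131.625 = 14.9602
  white-flowered: (58 − 102.375)² / 102.375 = 19.2346
χ² = 14.9602 + 19.2346 = 34.1948 ≈ 34.195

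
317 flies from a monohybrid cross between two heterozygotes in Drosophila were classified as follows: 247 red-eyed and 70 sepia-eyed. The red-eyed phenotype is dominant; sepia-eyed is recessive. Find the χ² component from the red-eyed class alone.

For a monohybrid cross between heterozygotes with complete dominance, the expected phenotypic ratio is 3:1.
Expected counts for N = 317 under a 3:1 ratio (total parts = 4):
  red-eyed: 317 × 3/4 = 237.75
  sepia-eyed: 317 × 1/4 = 79.25
Contribution of red-eyed: (247 − 237.75)² / 237.75 = 0.3599

0.360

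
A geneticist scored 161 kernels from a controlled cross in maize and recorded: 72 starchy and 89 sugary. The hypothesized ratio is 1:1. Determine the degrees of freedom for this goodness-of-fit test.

1

A goodness-of-fit test with 2 phenotype classes has df = 2 − 1 = 1.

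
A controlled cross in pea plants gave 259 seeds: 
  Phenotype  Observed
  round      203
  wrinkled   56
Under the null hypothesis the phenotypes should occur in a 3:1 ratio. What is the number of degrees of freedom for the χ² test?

1

A goodness-of-fit test with 2 phenotype classes has df = 2 − 1 = 1.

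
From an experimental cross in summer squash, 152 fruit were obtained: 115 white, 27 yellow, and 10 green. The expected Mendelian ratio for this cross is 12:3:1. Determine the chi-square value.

0.114

Expected counts for N = 152 under a 12:3:1 ratio (total parts = 16):
  white: 152 × 12/16 = 114
  yellow: 152 × 3/16 = 28.5
  green: 152 × 1/16 = 9.5
χ² = Σ (O − E)² / E
  white: (115 − 114)² / 114 = 0.0088
  yellow: (27 − 28.5)² / 28.5 = 0.0789
  green: (10 − 9.5)² / 9.5 = 0.0263
χ² = 0.0088 + 0.0789 + 0.0263 = 0.114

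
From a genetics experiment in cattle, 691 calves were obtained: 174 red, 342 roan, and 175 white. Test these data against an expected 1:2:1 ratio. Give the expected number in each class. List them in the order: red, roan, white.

Expected counts for N = 691 under a 1:2:1 ratio (total parts = 4):
  red: 691 × 1/4 = 172.75
  roan: 691 × 2/4 = 345.5
  white: 691 × 1/4 = 172.75

172.75, 345.5, 172.75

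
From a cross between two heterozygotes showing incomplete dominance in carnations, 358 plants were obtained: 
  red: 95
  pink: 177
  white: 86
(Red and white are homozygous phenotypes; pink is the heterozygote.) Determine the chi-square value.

0.497

With incomplete dominance, a heterozygote × heterozygote cross gives a 1:2:1 phenotypic ratio.
Expected counts for N = 358 under a 1:2:1 ratio (total parts = 4):
  red: 358 × 1/4 = 89.5
  pink: 358 × 2/4 = 179
  white: 358 × 1/4 = 89.5
χ² = Σ (O − E)² / E
  red: (95 − 89.5)² / 89.5 = 0.3380
  pink: (177 − 179)² / 179 = 0.0223
  white: (86 − 89.5)² / 89.5 = 0.1369
χ² = 0.3380 + 0.0223 + 0.1369 = 0.4972 ≈ 0.497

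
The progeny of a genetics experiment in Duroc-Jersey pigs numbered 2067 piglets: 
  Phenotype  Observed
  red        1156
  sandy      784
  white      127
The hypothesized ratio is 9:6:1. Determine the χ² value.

0.177

Under the 9:6:1 hypothesis (Σ ratio = 16, N = 2067):
  red: 2067 × 9/16 = 1162.6875
  sandy: 2067 × 6/16 = 775.125
  white: 2067 × 1/16 = 129.1875
χ² = Σ (O − E)² / E
  red: (1156 − 1162.6875)² / 1162.6875 = 0.0385
  sandy: (784 − 775.125)² / 775.125 = 0.1016
  white: (127 − 129.1875)² / 129.1875 = 0.0370
χ² = 0.0385 + 0.1016 + 0.0370 = 0.1771 ≈ 0.177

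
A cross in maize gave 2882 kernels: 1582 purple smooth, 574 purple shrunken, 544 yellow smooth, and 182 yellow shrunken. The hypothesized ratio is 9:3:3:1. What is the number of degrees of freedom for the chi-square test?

A goodness-of-fit test with 4 phenotype classes has df = 4 − 1 = 3.

3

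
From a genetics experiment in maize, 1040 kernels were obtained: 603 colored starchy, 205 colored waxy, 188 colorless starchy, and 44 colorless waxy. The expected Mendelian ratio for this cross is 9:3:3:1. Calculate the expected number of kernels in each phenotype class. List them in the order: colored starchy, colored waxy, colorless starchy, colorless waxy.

585, 195, 195, 65

Under the 9:3:3:1 hypothesis (Σ ratio = 16, N = 1040):
  colored starchy: 1040 × 9/16 = 585
  colored waxy: 1040 × 3/16 = 195
  colorless starchy: 1040 × 3/16 = 195
  colorless waxy: 1040 × 1/16 = 65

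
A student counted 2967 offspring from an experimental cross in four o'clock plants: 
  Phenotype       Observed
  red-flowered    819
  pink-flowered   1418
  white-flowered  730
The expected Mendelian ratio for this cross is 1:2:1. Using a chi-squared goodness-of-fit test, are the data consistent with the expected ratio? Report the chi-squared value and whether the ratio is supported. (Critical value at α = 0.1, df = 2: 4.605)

Total ratio parts = 4. Expected numbers out of 2967:
  red-flowered: 2967 × 1/4 = 741.75
  pink-flowered: 2967 × 2/4 = 1483.5
  white-flowered: 2967 × 1/4 = 741.75
χ² = Σ (O − E)² / E
  red-flowered: (819 − 741.75)² / 741.75 = 8.0452
  pink-flowered: (1418 − 1483.5)² / 1483.5 = 2.8920
  white-flowered: (730 − 741.75)² / 741.75 = 0.1861
χ² = 8.0452 + 2.8920 + 0.1861 = 11.1233 ≈ 11.123
Degrees of freedom = 3 − 1 = 2; critical value at α = 0.1 is 4.605.
Since 11.123 > 4.605, we reject the null hypothesis — the data do not fit the 1:2:1 ratio.

11.123; not consistent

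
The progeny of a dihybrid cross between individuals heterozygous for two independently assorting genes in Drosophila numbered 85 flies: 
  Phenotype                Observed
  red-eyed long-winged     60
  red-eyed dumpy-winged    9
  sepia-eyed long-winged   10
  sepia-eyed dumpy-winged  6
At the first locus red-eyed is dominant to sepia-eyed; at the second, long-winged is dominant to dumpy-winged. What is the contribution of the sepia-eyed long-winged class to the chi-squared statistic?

2.212

A dihybrid F₂ with independent assortment and complete dominance at both loci gives a 9:3:3:1 phenotypic ratio.
Under the 9:3:3:1 hypothesis (Σ ratio = 16, N = 85):
  red-eyed long-winged: 85 × 9/16 = 47.8125
  red-eyed dumpy-winged: 85 × 3/16 = 15.9375
  sepia-eyed long-winged: 85 × 3/16 = 15.9375
  sepia-eyed dumpy-winged: 85 × 1/16 = 5.3125
Contribution of sepia-eyed long-winged: (10 − 15.9375)² / 15.9375 = 2.2120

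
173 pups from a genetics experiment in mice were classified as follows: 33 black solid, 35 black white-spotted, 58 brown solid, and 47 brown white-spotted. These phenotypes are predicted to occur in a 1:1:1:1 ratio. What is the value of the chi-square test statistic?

9.358

Total ratio parts = 4. Expected numbers out of 173:
  black solid: 173 × 1/4 = 43.25
  black white-spotted: 173 × 1/4 = 43.25
  brown solid: 173 × 1/4 = 43.25
  brown white-spotted: 173 × 1/4 = 43.25
χ² = Σ (O − E)² / E
  black solid: (33 − 43.25)² / 43.25 = 2.4292
  black white-spotted: (35 − 43.25)² / 43.25 = 1.5737
  brown solid: (58 − 43.25)² / 43.25 = 5.0303
  brown white-spotted: (47 − 43.25)² / 43.25 = 0.3251
χ² = 2.4292 + 1.5737 + 5.0303 + 0.3251 = 9.3583 ≈ 9.358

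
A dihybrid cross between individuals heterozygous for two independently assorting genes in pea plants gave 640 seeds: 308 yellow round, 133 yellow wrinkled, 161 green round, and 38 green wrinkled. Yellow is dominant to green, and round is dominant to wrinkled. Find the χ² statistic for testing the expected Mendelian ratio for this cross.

23.028

A dihybrid F₂ with independent assortment and complete dominance at both loci gives a 9:3:3:1 phenotypic ratio.
Expected counts for N = 640 under a 9:3:3:1 ratio (total parts = 16):
  yellow round: 640 × 9/16 = 360
  yellow wrinkled: 640 × 3/16 = 120
  green round: 640 × 3/16 = 120
  green wrinkled: 640 × 1/16 = 40
χ² = Σ (O − E)² / E
  yellow round: (308 − 360)² / 360 = 7.5111
  yellow wrinkled: (133 − 120)² / 120 = 1.4083
  green round: (161 − 120)² / 120 = 14.0083
  green wrinkled: (38 − 40)² / 40 = 0.1000
χ² = 7.5111 + 1.4083 + 14.0083 + 0.1000 = 23.0277 ≈ 23.028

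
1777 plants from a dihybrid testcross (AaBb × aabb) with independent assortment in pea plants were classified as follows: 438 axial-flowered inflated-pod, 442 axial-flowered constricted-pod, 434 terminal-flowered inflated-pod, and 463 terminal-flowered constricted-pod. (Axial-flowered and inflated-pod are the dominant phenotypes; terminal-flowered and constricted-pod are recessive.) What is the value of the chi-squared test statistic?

1.127

A dihybrid testcross with independent assortment gives a 1:1:1:1 ratio.
Total ratio parts = 4. Expected numbers out of 1777:
  axial-flowered inflated-pod: 1777 × 1/4 = 444.25
  axial-flowered constricted-pod: 1777 × 1/4 = 444.25
  terminal-flowered inflated-pod: 1777 × 1/4 = 444.25
  terminal-flowered constricted-pod: 1777 × 1/4 = 444.25
χ² = Σ (O − E)² / E
  axial-flowered inflated-pod: (438 − 444.25)² / 444.25 = 0.0879
  axial-flowered constricted-pod: (442 − 444.25)² / 444.25 = 0.0114
  terminal-flowered inflated-pod: (434 − 444.25)² / 444.25 = 0.2365
  terminal-flowered constricted-pod: (463 − 444.25)² / 444.25 = 0.7914
χ² = 0.0879 + 0.0114 + 0.2365 + 0.7914 = 1.1272 ≈ 1.127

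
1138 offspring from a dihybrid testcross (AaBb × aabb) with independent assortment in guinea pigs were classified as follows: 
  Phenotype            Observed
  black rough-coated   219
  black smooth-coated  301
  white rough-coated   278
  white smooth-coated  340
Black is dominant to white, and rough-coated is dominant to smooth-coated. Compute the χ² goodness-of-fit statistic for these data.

27.012

A dihybrid testcross with independent assortment gives a 1:1:1:1 ratio.
Total ratio parts = 4. Expected numbers out of 1138:
  black rough-coated: 1138 × 1/4 = 284.5
  black smooth-coated: 1138 × 1/4 = 284.5
  white rough-coated: 1138 × 1/4 = 284.5
  white smooth-coated: 1138 × 1/4 = 284.5
χ² = Σ (O − E)² / E
  black rough-coated: (219 − 284.5)² / 284.5 = 15.0800
  black smooth-coated: (301 − 284.5)² / 284.5 = 0.9569
  white rough-coated: (278 − 284.5)² / 284.5 = 0.1485
  white smooth-coated: (340 − 284.5)² / 284.5 = 10.8269
χ² = 15.0800 + 0.9569 + 0.1485 + 10.8269 = 27.0123 ≈ 27.012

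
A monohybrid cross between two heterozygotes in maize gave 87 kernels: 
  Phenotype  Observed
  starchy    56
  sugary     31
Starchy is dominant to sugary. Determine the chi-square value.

For a monohybrid cross between heterozygotes with complete dominance, the expected phenotypic ratio is 3:1.
Expected counts for N = 87 under a 3:1 ratio (total parts = 4):
  starchy: 87 × 3/4 = 65.25
  sugary: 87 × 1/4 = 21.75
χ² = Σ (O − E)² / E
  starchy: (56 − 65.25)² / 65.25 = 1.3113
  sugary: (31 − 21.75)² / 21.75 = 3.9339
χ² = 1.3113 + 3.9339 = 5.2452 ≈ 5.245

5.245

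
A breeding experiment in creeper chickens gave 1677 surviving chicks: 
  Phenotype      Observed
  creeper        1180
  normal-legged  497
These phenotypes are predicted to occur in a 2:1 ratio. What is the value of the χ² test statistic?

10.315

Under the 2:1 hypothesis (Σ ratio = 3, N = 1677):
  creeper: 1677 × 2/3 = 1118
  normal-legged: 1677 × 1/3 = 559
χ² = Σ (O − E)² / E
  creeper: (1180 − 1118)² / 1118 = 3.4383
  normal-legged: (497 − 559)² / 559 = 6.8766
χ² = 3.4383 + 6.8766 = 10.3149 ≈ 10.315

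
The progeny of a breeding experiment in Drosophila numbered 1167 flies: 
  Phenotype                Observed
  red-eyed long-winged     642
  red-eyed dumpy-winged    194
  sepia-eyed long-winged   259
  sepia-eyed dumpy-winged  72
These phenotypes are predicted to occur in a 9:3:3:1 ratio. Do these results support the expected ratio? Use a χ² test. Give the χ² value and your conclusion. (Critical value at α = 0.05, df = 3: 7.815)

The 9:3:3:1 ratio has 16 parts, so with N = 1167 the expected counts are:
  red-eyed long-winged: 1167 × 9/16 = 656.4375
  red-eyed dumpy-winged: 1167 × 3/16 = 218.8125
  sepia-eyed long-winged: 1167 × 3/16 = 218.8125
  sepia-eyed dumpy-winged: 1167 × 1/16 = 72.9375
χ² = Σ (O − E)² / E
  red-eyed long-winged: (642 − 656.4375)² / 656.4375 = 0.3175
  red-eyed dumpy-winged: (194 − 218.8125)² / 218.8125 = 2.8136
  sepia-eyed long-winged: (259 − 218.8125)² / 218.8125 = 7.3809
  sepia-eyed dumpy-winged: (72 − 72.9375)² / 72.9375 = 0.0121
χ² = 0.3175 + 2.8136 + 7.3809 + 0.0121 = 10.5241 ≈ 10.524
Degrees of freedom = 4 − 1 = 3; critical value at α = 0.05 is 7.815.
Since 10.524 > 7.815, we reject the null hypothesis — the data do not fit the 9:3:3:1 ratio.

10.524; not consistent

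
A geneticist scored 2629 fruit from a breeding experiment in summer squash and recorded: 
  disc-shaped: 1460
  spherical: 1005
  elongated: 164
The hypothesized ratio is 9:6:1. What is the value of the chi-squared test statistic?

0.611

The 9:6:1 ratio has 16 parts, so with N = 2629 the expected counts are:
  disc-shaped: 2629 × 9/16 = 1478.8125
  spherical: 2629 × 6/16 = 985.875
  elongated: 2629 × 1/16 = 164.3125
χ² = Σ (O − E)² / E
  disc-shaped: (1460 − 1478.8125)² / 1478.8125 = 0.2393
  spherical: (1005 − 985.875)² / 985.875 = 0.3710
  elongated: (164 − 164.3125)² / 164.3125 = 0.0006
χ² = 0.2393 + 0.3710 + 0.0006 = 0.6109 ≈ 0.611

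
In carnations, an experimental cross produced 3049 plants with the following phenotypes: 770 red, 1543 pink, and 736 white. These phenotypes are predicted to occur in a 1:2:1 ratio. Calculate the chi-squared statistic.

Under the 1:2:1 hypothesis (Σ ratio = 4, N = 3049):
  red: 3049 × 1/4 = 762.25
  pink: 3049 × 2/4 = 1524.5
  white: 3049 × 1/4 = 762.25
χ² = Σ (O − E)² / E
  red: (770 − 762.25)² / 762.25 = 0.0788
  pink: (1543 − 1524.5)² / 1524.5 = 0.2245
  white: (736 − 762.25)² / 762.25 = 0.9040
χ² = 0.0788 + 0.2245 + 0.9040 = 1.2073 ≈ 1.207

1.207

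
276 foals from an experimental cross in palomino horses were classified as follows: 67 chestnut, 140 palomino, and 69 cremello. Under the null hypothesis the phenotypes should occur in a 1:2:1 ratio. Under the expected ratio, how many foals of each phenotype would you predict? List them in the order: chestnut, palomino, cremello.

69, 138, 69

The 1:2:1 ratio has 4 parts, so with N = 276 the expected counts are:
  chestnut: 276 × 1/4 = 69
  palomino: 276 × 2/4 = 138
  cremello: 276 × 1/4 = 69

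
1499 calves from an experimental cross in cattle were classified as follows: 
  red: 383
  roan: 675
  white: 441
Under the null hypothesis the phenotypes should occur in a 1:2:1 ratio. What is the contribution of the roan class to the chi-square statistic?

Under the 1:2:1 hypothesis (Σ ratio = 4, N = 1499):
  red: 1499 × 1/4 = 374.75
  roan: 1499 × 2/4 = 749.5
  white: 1499 × 1/4 = 374.75
Contribution of roan: (675 − 749.5)² / 749.5 = 7.4053

7.405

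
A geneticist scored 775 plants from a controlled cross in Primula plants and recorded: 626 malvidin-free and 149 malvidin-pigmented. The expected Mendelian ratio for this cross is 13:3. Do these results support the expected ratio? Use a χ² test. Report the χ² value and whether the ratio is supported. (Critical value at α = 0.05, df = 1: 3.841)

Total ratio parts = 16. Expected numbers out of 775:
  malvidin-free: 775 × 13/16 = 629.6875
  malvidin-pigmented: 775 × 3/16 = 145.3125
χ² = Σ (O − E)² / E
  malvidin-free: (626 − 629.6875)² / 629.6875 = 0.0216
  malvidin-pigmented: (149 − 145.3125)² / 145.3125 = 0.0936
χ² = 0.0216 + 0.0936 = 0.1152 ≈ 0.115
Degrees of freedom = 2 − 1 = 1; critical value at α = 0.05 is 3.841.
Since 0.115 < 3.841, we fail to reject the null hypothesis — the data are consistent with the 13:3 ratio.

0.115; consistent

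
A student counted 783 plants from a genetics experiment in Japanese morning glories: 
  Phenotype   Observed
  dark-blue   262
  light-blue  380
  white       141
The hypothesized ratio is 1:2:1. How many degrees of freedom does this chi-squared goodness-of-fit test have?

2

A goodness-of-fit test with 3 phenotype classes has df = 3 − 1 = 2.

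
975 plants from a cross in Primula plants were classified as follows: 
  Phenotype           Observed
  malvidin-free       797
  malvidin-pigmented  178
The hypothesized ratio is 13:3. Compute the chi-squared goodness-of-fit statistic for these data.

Under the 13:3 hypothesis (Σ ratio = 16, N = 975):
  malvidin-free: 975 × 13/16 = 792.1875
  malvidin-pigmented: 975 × 3/16 = 182.8125
χ² = Σ (O − E)² / E
  malvidin-free: (797 − 792.1875)² / 792.1875 = 0.0292
  malvidin-pigmented: (178 − 182.8125)² / 182.8125 = 0.1267
χ² = 0.0292 + 0.1267 = 0.1559 ≈ 0.156

0.156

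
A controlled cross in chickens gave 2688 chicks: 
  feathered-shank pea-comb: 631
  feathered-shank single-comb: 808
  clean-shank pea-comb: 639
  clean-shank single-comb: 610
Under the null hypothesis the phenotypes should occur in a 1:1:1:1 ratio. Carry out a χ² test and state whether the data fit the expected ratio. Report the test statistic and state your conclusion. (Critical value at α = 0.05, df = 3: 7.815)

Under the 1:1:1:1 hypothesis (Σ ratio = 4, N = 2688):
  feathered-shank pea-comb: 2688 × 1/4 = 672
  feathered-shank single-comb: 2688 × 1/4 = 672
  clean-shank pea-comb: 2688 × 1/4 = 672
  clean-shank single-comb: 2688 × 1/4 = 672
χ² = Σ (O − E)² / E
  feathered-shank pea-comb: (631 − 672)² / 672 = 2.5015
  feathered-shank single-comb: (808 − 672)² / 672 = 27.5238
  clean-shank pea-comb: (639 − 672)² / 672 = 1.6205
  clean-shank single-comb: (610 − 672)² / 672 = 5.7202
χ² = 2.5015 + 27.5238 + 1.6205 + 5.7202 = 37.366
Degrees of freedom = 4 − 1 = 3; critical value at α = 0.05 is 7.815.
Since 37.366 > 7.815, we reject the null hypothesis — the data do not fit the 1:1:1:1 ratio.

37.366; not consistent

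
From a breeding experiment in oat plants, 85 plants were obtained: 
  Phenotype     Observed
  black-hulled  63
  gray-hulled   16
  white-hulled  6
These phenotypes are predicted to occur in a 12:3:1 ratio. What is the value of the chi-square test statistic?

Total ratio parts = 16. Expected numbers out of 85:
  black-hulled: 85 × 12/16 = 63.75
  gray-hulled: 85 × 3/16 = 15.9375
  white-hulled: 85 × 1/16 = 5.3125
χ² = Σ (O − E)² / E
  black-hulled: (63 − 63.75)² / 63.75 = 0.0088
  gray-hulled: (16 − 15.9375)² / 15.9375 = 0.0002
  white-hulled: (6 − 5.3125)² / 5.3125 = 0.0890
χ² = 0.0088 + 0.0002 + 0.0890 = 0.098

0.098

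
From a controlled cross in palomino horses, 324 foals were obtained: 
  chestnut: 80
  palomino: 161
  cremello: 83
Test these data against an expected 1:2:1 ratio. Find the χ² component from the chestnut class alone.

0.012

Under the 1:2:1 hypothesis (Σ ratio = 4, N = 324):
  chestnut: 324 × 1/4 = 81
  palomino: 324 × 2/4 = 162
  cremello: 324 × 1/4 = 81
Contribution of chestnut: (80 − 81)² / 81 = 0.0123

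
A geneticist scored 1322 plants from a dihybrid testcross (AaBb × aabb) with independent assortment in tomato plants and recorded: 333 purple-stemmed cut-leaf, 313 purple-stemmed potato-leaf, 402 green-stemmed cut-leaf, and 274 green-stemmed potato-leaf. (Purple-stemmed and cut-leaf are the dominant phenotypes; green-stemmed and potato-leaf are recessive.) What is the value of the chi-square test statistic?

A dihybrid testcross with independent assortment gives a 1:1:1:1 ratio.
Total ratio parts = 4. Expected numbers out of 1322:
  purple-stemmed cut-leaf: 1322 × 1/4 = 330.5
  purple-stemmed potato-leaf: 1322 × 1/4 = 330.5
  green-stemmed cut-leaf: 1322 × 1/4 = 330.5
  green-stemmed potato-leaf: 1322 × 1/4 = 330.5
χ² = Σ (O − E)² / E
  purple-stemmed cut-leaf: (333 − 330.5)² / 330.5 = 0.0189
  purple-stemmed potato-leaf: (313 − 330.5)² / 330.5 = 0.9266
  green-stemmed cut-leaf: (402 − 330.5)² / 330.5 = 15.4682
  green-stemmed potato-leaf: (274 − 330.5)² / 330.5 = 9.6589
χ² = 0.0189 + 0.9266 + 15.4682 + 9.6589 = 26.0726 ≈ 26.073

26.073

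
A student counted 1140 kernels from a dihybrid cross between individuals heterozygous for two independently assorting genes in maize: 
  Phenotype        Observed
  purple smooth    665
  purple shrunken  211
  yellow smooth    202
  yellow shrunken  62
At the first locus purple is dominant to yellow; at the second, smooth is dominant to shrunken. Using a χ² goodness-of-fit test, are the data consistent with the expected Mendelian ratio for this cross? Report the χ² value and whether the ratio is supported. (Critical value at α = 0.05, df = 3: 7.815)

2.762; consistent

A dihybrid F₂ with independent assortment and complete dominance at both loci gives a 9:3:3:1 phenotypic ratio.
Under the 9:3:3:1 hypothesis (Σ ratio = 16, N = 1140):
  purple smooth: 1140 × 9/16 = 641.25
  purple shrunken: 1140 × 3/16 = 213.75
  yellow smooth: 1140 × 3/16 = 213.75
  yellow shrunken: 1140 × 1/16 = 71.25
χ² = Σ (O − E)² / E
  purple smooth: (665 − 641.25)² / 641.25 = 0.8796
  purple shrunken: (211 − 213.75)² / 213.75 = 0.0354
  yellow smooth: (202 − 213.75)² / 213.75 = 0.6459
  yellow shrunken: (62 − 71.25)² / 71.25 = 1.2009
χ² = 0.8796 + 0.0354 + 0.6459 + 1.2009 = 2.7618 ≈ 2.762
Degrees of freedom = 4 − 1 = 3; critical value at α = 0.05 is 7.815.
Since 2.762 < 7.815, we fail to reject the null hypothesis — the data are consistent with the 9:3:3:1 ratio.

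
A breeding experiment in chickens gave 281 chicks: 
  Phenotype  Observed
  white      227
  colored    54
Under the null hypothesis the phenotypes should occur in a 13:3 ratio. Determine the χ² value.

Total ratio parts = 16. Expected numbers out of 281:
  white: 281 × 13/16 = 228.3125
  colored: 281 × 3/16 = 52.6875
χ² = Σ (O − E)² / E
  white: (227 − 228.3125)² / 228.3125 = 0.0075
  colored: (54 − 52.6875)² / 52.6875 = 0.0327
χ² = 0.0075 + 0.0327 = 0.0402 ≈ 0.040

0.040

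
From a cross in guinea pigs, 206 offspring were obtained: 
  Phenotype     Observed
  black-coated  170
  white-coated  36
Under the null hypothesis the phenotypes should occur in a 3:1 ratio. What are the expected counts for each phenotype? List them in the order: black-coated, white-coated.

154.5, 51.5

Total ratio parts = 4. Expected numbers out of 206:
  black-coated: 206 × 3/4 = 154.5
  white-coated: 206 × 1/4 = 51.5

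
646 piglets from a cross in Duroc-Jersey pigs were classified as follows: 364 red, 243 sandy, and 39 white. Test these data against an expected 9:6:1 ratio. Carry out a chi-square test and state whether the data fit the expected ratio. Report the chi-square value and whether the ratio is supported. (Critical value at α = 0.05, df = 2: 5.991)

0.050; consistent

The 9:6:1 ratio has 16 parts, so with N = 646 the expected counts are:
  red: 646 × 9/16 = 363.375
  sandy: 646 × 6/16 = 242.25
  white: 646 × 1/16 = 40.375
χ² = Σ (O − E)² / E
  red: (364 − 363.375)² / 363.375 = 0.0011
  sandy: (243 − 242.25)² / 242.25 = 0.0023
  white: (39 − 40.375)² / 40.375 = 0.0468
χ² = 0.0011 + 0.0023 + 0.0468 = 0.0502 ≈ 0.050
Degrees of freedom = 3 − 1 = 2; critical value at α = 0.05 is 5.991.
Since 0.050 < 5.991, we fail to reject the null hypothesis — the data are consistent with the 9:6:1 ratio.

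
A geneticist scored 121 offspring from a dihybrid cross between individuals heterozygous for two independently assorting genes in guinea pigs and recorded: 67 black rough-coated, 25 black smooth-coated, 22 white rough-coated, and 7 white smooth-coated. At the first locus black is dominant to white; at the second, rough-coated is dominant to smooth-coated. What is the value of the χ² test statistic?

A dihybrid F₂ with independent assortment and complete dominance at both loci gives a 9:3:3:1 phenotypic ratio.
Under the 9:3:3:1 hypothesis (Σ ratio = 16, N = 121):
  black rough-coated: 121 × 9/16 = 68.0625
  black smooth-coated: 121 × 3/16 = 22.6875
  white rough-coated: 121 × 3/16 = 22.6875
  white smooth-coated: 121 × 1/16 = 7.5625
χ² = Σ (O − E)² / E
  black rough-coated: (67 − 68.0625)² / 68.0625 = 0.0166
  black smooth-coated: (25 − 22.6875)² / 22.6875 = 0.2357
  white rough-coated: (22 − 22.6875)² / 22.6875 = 0.0208
  white smooth-coated: (7 − 7.5625)² / 7.5625 = 0.0418
χ² = 0.0166 + 0.2357 + 0.0208 + 0.0418 = 0.3149 ≈ 0.315

0.315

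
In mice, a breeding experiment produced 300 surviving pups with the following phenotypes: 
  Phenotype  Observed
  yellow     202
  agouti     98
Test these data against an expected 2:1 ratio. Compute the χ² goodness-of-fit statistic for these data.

0.060

Expected counts for N = 300 under a 2:1 ratio (total parts = 3):
  yellow: 300 × 2/3 = 200
  agouti: 300 × 1/3 = 100
χ² = Σ (O − E)² / E
  yellow: (202 − 200)² / 200 = 0.0200
  agouti: (98 − 100)² / 100 = 0.0400
χ² = 0.0200 + 0.0400 = 0.060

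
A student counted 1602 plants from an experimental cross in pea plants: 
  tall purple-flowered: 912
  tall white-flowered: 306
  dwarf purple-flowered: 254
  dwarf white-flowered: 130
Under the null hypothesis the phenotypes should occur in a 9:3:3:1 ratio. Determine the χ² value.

Expected counts for N = 1602 under a 9:3:3:1 ratio (total parts = 16):
  tall purple-flowered: 1602 × 9/16 = 901.125
  tall white-flowered: 1602 × 3/16 = 300.375
  dwarf purple-flowered: 1602 × 3/16 = 300.375
  dwarf white-flowered: 1602 × 1/16 = 100.125
χ² = Σ (O − E)² / E
  tall purple-flowered: (912 − 901.125)² / 901.125 = 0.1312
  tall white-flowered: (306 − 300.375)² / 300.375 = 0.1053
  dwarf purple-flowered: (254 − 300.375)² / 300.375 = 7.1599
  dwarf white-flowered: (130 − 100.125)² / 100.125 = 8.9140
χ² = 0.1312 + 0.1053 + 7.1599 + 8.9140 = 16.3104 ≈ 16.310

16.310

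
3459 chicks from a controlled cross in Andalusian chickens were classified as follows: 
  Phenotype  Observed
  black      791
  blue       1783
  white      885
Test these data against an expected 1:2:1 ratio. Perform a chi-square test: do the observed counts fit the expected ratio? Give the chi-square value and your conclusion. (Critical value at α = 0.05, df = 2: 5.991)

8.419; not consistent

Expected counts for N = 3459 under a 1:2:1 ratio (total parts = 4):
  black: 3459 × 1/4 = 864.75
  blue: 3459 × 2/4 = 1729.5
  white: 3459 × 1/4 = 864.75
χ² = Σ (O − E)² / E
  black: (791 − 864.75)² / 864.75 = 6.2898
  blue: (1783 − 1729.5)² / 1729.5 = 1.6550
  white: (885 − 864.75)² / 864.75 = 0.4742
χ² = 6.2898 + 1.6550 + 0.4742 = 8.419
Degrees of freedom = 3 − 1 = 2; critical value at α = 0.05 is 5.991.
Since 8.419 > 5.991, we reject the null hypothesis — the data do not fit the 1:2:1 ratio.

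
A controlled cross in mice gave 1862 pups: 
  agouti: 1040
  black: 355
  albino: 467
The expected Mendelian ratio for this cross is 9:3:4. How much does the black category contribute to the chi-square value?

The 9:3:4 ratio has 16 parts, so with N = 1862 the expected counts are:
  agouti: 1862 × 9/16 = 1047.375
  black: 1862 × 3/16 = 349.125
  albino: 1862 × 4/16 = 465.5
Contribution of black: (355 − 349.125)² / 349.125 = 0.0989

0.099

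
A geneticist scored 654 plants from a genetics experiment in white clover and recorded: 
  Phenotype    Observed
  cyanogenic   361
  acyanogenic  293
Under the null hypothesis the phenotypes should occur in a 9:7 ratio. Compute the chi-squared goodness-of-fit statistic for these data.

0.294

The 9:7 ratio has 16 parts, so with N = 654 the expected counts are:
  cyanogenic: 654 × 9/16 = 367.875
  acyanogenic: 654 × 7/16 = 286.125
χ² = Σ (O − E)² / E
  cyanogenic: (361 − 367.875)² / 367.875 = 0.1285
  acyanogenic: (293 − 286.125)² / 286.125 = 0.1652
χ² = 0.1285 + 0.1652 = 0.2937 ≈ 0.294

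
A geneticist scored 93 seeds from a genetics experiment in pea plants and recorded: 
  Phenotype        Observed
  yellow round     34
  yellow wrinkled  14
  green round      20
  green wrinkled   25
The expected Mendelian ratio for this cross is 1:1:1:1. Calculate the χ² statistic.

Under the 1:1:1:1 hypothesis (Σ ratio = 4, N = 93):
  yellow round: 93 × 1/4 = 23.25
  yellow wrinkled: 93 × 1/4 = 23.25
  green round: 93 × 1/4 = 23.25
  green wrinkled: 93 × 1/4 = 23.25
χ² = Σ (O − E)² / E
  yellow round: (34 − 23.25)² / 23.25 = 4.9704
  yellow wrinkled: (14 − 23.25)² / 23.25 = 3.6801
  green round: (20 − 23.25)² / 23.25 = 0.4543
  green wrinkled: (25 − 23.25)² / 23.25 = 0.1317
χ² = 4.9704 + 3.6801 + 0.4543 + 0.1317 = 9.2365 ≈ 9.237

9.237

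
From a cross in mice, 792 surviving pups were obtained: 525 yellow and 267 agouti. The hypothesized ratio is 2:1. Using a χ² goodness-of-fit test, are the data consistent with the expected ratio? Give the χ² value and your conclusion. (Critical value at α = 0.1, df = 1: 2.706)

0.051; consistent

Expected counts for N = 792 under a 2:1 ratio (total parts = 3):
  yellow: 792 × 2/3 = 528
  agouti: 792 × 1/3 = 264
χ² = Σ (O − E)² / E
  yellow: (525 − 528)² / 528 = 0.0170
  agouti: (267 − 264)² / 264 = 0.0341
χ² = 0.0170 + 0.0341 = 0.0511 ≈ 0.051
Degrees of freedom = 2 − 1 = 1; critical value at α = 0.1 is 2.706.
Since 0.051 < 2.706, we fail to reject the null hypothesis — the data are consistent with the 2:1 ratio.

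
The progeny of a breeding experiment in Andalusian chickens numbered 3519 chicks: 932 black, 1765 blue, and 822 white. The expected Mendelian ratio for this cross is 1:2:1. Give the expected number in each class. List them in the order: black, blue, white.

Expected counts for N = 3519 under a 1:2:1 ratio (total parts = 4):
  black: 3519 × 1/4 = 879.75
  blue: 3519 × 2/4 = 1759.5
  white: 3519 × 1/4 = 879.75

879.75, 1759.5, 879.75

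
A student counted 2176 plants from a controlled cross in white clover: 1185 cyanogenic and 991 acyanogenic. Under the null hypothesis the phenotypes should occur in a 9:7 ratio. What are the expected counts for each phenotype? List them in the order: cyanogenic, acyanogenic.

1224, 952

The 9:7 ratio has 16 parts, so with N = 2176 the expected counts are:
  cyanogenic: 2176 × 9/16 = 1224
  acyanogenic: 2176 × 7/16 = 952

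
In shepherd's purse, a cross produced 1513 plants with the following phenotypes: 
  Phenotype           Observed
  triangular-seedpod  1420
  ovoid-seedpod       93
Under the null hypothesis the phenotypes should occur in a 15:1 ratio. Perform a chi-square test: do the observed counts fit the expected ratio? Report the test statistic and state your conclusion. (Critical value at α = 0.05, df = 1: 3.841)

0.028; consistent

Under the 15:1 hypothesis (Σ ratio = 16, N = 1513):
  triangular-seedpod: 1513 × 15/16 = 1418.4375
  ovoid-seedpod: 1513 × 1/16 = 94.5625
χ² = Σ (O − E)² / E
  triangular-seedpod: (1420 − 1418.4375)² / 1418.4375 = 0.0017
  ovoid-seedpod: (93 − 94.5625)² / 94.5625 = 0.0258
χ² = 0.0017 + 0.0258 = 0.0275 ≈ 0.028
Degrees of freedom = 2 − 1 = 1; critical value at α = 0.05 is 3.841.
Since 0.028 < 3.841, we fail to reject the null hypothesis — the data are consistent with the 15:1 ratio.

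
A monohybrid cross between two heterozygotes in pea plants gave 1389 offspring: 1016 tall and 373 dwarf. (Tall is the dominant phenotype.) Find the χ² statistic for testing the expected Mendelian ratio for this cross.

For a monohybrid cross between heterozygotes with complete dominance, the expected phenotypic ratio is 3:1.
The 3:1 ratio has 4 parts, so with N = 1389 the expected counts are:
  tall: 1389 × 3/4 = 1041.75
  dwarf: 1389 × 1/4 = 347.25
χ² = Σ (O − E)² / E
  tall: (1016 − 1041.75)² / 1041.75 = 0.6365
  dwarf: (373 − 347.25)² / 347.25 = 1.9095
χ² = 0.6365 + 1.9095 = 2.546

2.546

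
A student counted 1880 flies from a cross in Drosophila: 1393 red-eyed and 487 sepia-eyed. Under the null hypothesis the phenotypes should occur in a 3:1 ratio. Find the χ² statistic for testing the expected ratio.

Total ratio parts = 4. Expected numbers out of 1880:
  red-eyed: 1880 × 3/4 = 1410
  sepia-eyed: 1880 × 1/4 = 470
χ² = Σ (O − E)² / E
  red-eyed: (1393 − 1410)² / 1410 = 0.2050
  sepia-eyed: (487 − 470)² / 470 = 0.6149
χ² = 0.2050 + 0.6149 = 0.8199 ≈ 0.820

0.820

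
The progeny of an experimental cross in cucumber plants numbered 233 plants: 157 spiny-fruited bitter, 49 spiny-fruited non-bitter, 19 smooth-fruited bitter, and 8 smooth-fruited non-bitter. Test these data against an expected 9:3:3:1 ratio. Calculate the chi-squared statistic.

The 9:3:3:1 ratio has 16 parts, so with N = 233 the expected counts are:
  spiny-fruited bitter: 233 × 9/16 = 131.0625
  spiny-fruited non-bitter: 233 × 3/16 = 43.6875
  smooth-fruited bitter: 233 × 3/16 = 43.6875
  smooth-fruited non-bitter: 233 × 1/16 = 14.5625
χ² = Σ (O − E)² / E
  spiny-fruited bitter: (157 − 131.0625)² / 131.0625 = 5.1331
  spiny-fruited non-bitter: (49 − 43.6875)² / 43.6875 = 0.6460
  smooth-fruited bitter: (19 − 43.6875)² / 43.6875 = 13.9507
  smooth-fruited non-bitter: (8 − 14.5625)² / 14.5625 = 2.9573
χ² = 5.1331 + 0.6460 + 13.9507 + 2.9573 = 22.6871 ≈ 22.687

22.687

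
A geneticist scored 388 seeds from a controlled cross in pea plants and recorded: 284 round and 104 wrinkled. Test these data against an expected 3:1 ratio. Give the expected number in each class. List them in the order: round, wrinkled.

291, 97

Total ratio parts = 4. Expected numbers out of 388:
  round: 388 × 3/4 = 291
  wrinkled: 388 × 1/4 = 97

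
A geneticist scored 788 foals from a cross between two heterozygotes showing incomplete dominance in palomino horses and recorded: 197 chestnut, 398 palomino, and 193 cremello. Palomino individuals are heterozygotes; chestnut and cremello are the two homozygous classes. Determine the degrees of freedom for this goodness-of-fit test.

With incomplete dominance, a heterozygote × heterozygote cross gives a 1:2:1 phenotypic ratio.
A goodness-of-fit test with 3 phenotype classes has df = 3 − 1 = 2.

2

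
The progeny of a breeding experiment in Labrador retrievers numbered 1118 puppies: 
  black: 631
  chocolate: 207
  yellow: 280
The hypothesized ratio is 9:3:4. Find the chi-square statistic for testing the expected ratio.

Expected counts for N = 1118 under a 9:3:4 ratio (total parts = 16):
  black: 1118 × 9/16 = 628.875
  chocolate: 1118 × 3/16 = 209.625
  yellow: 1118 × 4/16 = 279.5
χ² = Σ (O − E)² / E
  black: (631 − 628.875)² / 628.875 = 0.0072
  chocolate: (207 − 209.625)² / 209.625 = 0.0329
  yellow: (280 − 279.5)² / 279.5 = 0.0009
χ² = 0.0072 + 0.0329 + 0.0009 = 0.041

0.041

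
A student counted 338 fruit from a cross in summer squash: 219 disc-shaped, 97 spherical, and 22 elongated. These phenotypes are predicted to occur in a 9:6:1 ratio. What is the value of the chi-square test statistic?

The 9:6:1 ratio has 16 parts, so with N = 338 the expected counts are:
  disc-shaped: 338 × 9/16 = 190.125
  spherical: 338 × 6/16 = 126.75
  elongated: 338 × 1/16 = 21.125
χ² = Σ (O − E)² / E
  disc-shaped: (219 − 190.125)² / 190.125 = 4.3854
  spherical: (97 − 126.75)² / 126.75 = 6.9827
  elongated: (22 − 21.125)² / 21.125 = 0.0362
χ² = 4.3854 + 6.9827 + 0.0362 = 11.4043 ≈ 11.404

11.404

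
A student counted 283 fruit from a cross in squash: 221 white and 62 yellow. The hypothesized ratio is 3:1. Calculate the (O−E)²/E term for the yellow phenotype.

Total ratio parts = 4. Expected numbers out of 283:
  white: 283 × 3/4 = 212.25
  yellow: 283 × 1/4 = 70.75
Contribution of yellow: (62 − 70.75)² / 70.75 = 1.0822

1.082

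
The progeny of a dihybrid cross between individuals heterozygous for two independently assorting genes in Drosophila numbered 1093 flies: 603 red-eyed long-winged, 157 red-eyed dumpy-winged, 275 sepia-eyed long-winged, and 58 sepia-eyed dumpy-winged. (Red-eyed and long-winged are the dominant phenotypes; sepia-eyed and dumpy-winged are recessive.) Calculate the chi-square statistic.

36.949

A dihybrid F₂ with independent assortment and complete dominance at both loci gives a 9:3:3:1 phenotypic ratio.
Expected counts for N = 1093 under a 9:3:3:1 ratio (total parts = 16):
  red-eyed long-winged: 1093 × 9/16 = 614.8125
  red-eyed dumpy-winged: 1093 × 3/16 = 204.9375
  sepia-eyed long-winged: 1093 × 3/16 = 204.9375
  sepia-eyed dumpy-winged: 1093 × 1/16 = 68.3125
χ² = Σ (O − E)² / E
  red-eyed long-winged: (603 − 614.8125)² / 614.8125 = 0.2270
  red-eyed dumpy-winged: (157 − 204.9375)² / 204.9375 = 11.2132
  sepia-eyed long-winged: (275 − 204.9375)² / 204.9375 = 23.9524
  sepia-eyed dumpy-winged: (58 − 68.3125)² / 68.3125 = 1.5568
χ² = 0.2270 + 11.2132 + 23.9524 + 1.5568 = 36.9494 ≈ 36.949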